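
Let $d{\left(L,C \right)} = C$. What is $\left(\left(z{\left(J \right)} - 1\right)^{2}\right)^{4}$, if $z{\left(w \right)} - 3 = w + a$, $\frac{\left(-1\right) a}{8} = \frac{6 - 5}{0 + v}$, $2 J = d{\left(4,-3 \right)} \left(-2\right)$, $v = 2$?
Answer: $1$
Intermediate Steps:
$J = 3$ ($J = \frac{\left(-3\right) \left(-2\right)}{2} = \frac{1}{2} \cdot 6 = 3$)
$a = -4$ ($a = - 8 \frac{6 - 5}{0 + 2} = - 8 \cdot 1 \cdot \frac{1}{2} = \left(-8\right) \frac{1}{2} = -4$)
$z{\left(w \right)} = -1 + w$ ($z{\left(w \right)} = 3 + \left(w - 4\right) = 3 + \left(-4 + w\right) = -1 + w$)
$\left(\left(z{\left(J \right)} - 1\right)^{2}\right)^{4} = \left(\left(\left(-1 + 3\right) - 1\right)^{2}\right)^{4} = \left(\left(2 - 1\right)^{2}\right)^{4} = \left(1^{2}\right)^{4} = 1^{4} = 1$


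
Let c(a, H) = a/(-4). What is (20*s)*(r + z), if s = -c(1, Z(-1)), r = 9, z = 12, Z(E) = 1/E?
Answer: 105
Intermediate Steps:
c(a, H) = -a/4 (c(a, H) = a*(-¼) = -a/4)
s = ¼ (s = -(-1)/4 = -1*(-¼) = ¼ ≈ 0.25000)
(20*s)*(r + z) = (20*(¼))*(9 + 12) = 5*21 = 105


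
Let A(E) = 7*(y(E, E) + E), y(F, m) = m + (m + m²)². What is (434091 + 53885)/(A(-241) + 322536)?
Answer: 243988/11709289181 ≈ 2.0837e-5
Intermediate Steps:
A(E) = 7*E + 7*E*(1 + E*(1 + E)²) (A(E) = 7*(E*(1 + E*(1 + E)²) + E) = 7*(E + E*(1 + E*(1 + E)²)) = 7*E + 7*E*(1 + E*(1 + E)²))
(434091 + 53885)/(A(-241) + 322536) = (434091 + 53885)/(7*(-241)*(2 - 241*(1 - 241)²) + 322536) = 487976/(7*(-241)*(2 - 241*(-240)²) + 322536) = 487976/(7*(-241)*(2 - 241*57600) + 322536) = 487976/(7*(-241)*(2 - 13881600) + 322536) = 487976/(7*(-241)*(-13881598) + 322536) = 487976/(23418255826 + 322536) = 487976/23418578362 = 487976*(1/23418578362) = 243988/11709289181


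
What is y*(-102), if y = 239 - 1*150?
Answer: -9078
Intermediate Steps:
y = 89 (y = 239 - 150 = 89)
y*(-102) = 89*(-102) = -9078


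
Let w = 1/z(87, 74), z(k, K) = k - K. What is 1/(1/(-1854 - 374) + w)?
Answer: 28964/2215 ≈ 13.076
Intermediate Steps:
w = 1/13 (w = 1/(87 - 1*74) = 1/(87 - 74) = 1/13 ≈ 0.076923)
1/(1/(-1854 - 374) + w) = 1/(1/(-1854 - 374) + 1/13) = 1/(1/(-2228) + 1/13) = 1/(-1/2228 + 1/13) = 1/(2215/28964) = 28964/2215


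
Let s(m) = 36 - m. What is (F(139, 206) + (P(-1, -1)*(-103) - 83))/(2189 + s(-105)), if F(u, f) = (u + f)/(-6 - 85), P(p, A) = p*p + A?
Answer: -3949/106015 ≈ -0.037249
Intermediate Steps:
P(p, A) = A + p² (P(p, A) = p² + A = A + p²)
F(u, f) = -f/91 - u/91 (F(u, f) = (f + u)/(-91) = (f + u)*(-1/91) = -f/91 - u/91)
(F(139, 206) + (P(-1, -1)*(-103) - 83))/(2189 + s(-105)) = ((-1/91*206 - 1/91*139) + ((-1 + (-1)²)*(-103) - 83))/(2189 + (36 - 1*(-105))) = ((-206/91 - 139/91) + ((-1 + 1)*(-103) - 83))/(2189 + (36 + 105)) = (-345/91 + (0*(-103) - 83))/(2189 + 141) = (-345/91 + (0 - 83))/2330 = (-345/91 - 83)*(1/2330) = -7898/91*1/2330 = -3949/106015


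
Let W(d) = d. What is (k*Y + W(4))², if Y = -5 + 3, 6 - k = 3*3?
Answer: 100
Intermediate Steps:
k = -3 (k = 6 - 3*3 = 6 - 1*9 = 6 - 9 = -3)
Y = -2
(k*Y + W(4))² = (-3*(-2) + 4)² = (6 + 4)² = 10² = 100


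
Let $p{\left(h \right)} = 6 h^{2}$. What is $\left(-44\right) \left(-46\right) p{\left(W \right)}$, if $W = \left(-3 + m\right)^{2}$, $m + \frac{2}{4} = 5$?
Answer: $61479$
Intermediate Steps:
$m = \frac{9}{2}$ ($m = - \frac{1}{2} + 5 = \frac{9}{2} \approx 4.5$)
$W = \frac{9}{4}$ ($W = \left(-3 + \frac{9}{2}\right)^{2} = \left(\frac{3}{2}\right)^{2} = \frac{9}{4} \approx 2.25$)
$\left(-44\right) \left(-46\right) p{\left(W \right)} = \left(-44\right) \left(-46\right) 6 \left(\frac{9}{4}\right)^{2} = 2024 \cdot 6 \cdot \frac{81}{16} = 2024 \cdot \frac{243}{8} = 61479$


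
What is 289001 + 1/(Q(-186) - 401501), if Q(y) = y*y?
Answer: 106035911904/366905 ≈ 2.8900e+5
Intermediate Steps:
Q(y) = y**2
289001 + 1/(Q(-186) - 401501) = 289001 + 1/((-186)**2 - 401501) = 289001 + 1/(34596 - 401501) = 289001 + 1/(-366905) = 289001 - 1/366905 = 106035911904/366905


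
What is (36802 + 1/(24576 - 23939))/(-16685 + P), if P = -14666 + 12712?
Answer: -23442875/11873043 ≈ -1.9745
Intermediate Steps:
P = -1954
(36802 + 1/(24576 - 23939))/(-16685 + P) = (36802 + 1/(24576 - 23939))/(-16685 - 1954) = (36802 + 1/637)/(-18639) = (36802 + 1/637)*(-1/18639) = (23442875/637)*(-1/18639) = -23442875/11873043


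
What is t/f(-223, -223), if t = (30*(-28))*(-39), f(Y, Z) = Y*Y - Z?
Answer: 585/892 ≈ 0.65583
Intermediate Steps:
f(Y, Z) = Y² - Z
t = 32760 (t = -840*(-39) = 32760)
t/f(-223, -223) = 32760/((-223)² - 1*(-223)) = 32760/(49729 + 223) = 32760/49952 = 32760*(1/49952) = 585/892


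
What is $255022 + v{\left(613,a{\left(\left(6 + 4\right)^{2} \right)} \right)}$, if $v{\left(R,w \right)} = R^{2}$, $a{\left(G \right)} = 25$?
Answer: $630791$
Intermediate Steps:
$255022 + v{\left(613,a{\left(\left(6 + 4\right)^{2} \right)} \right)} = 255022 + 613^{2} = 255022 + 375769 = 630791$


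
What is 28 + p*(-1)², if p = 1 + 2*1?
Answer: 31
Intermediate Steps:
p = 3 (p = 1 + 2 = 3)
28 + p*(-1)² = 28 + 3*(-1)² = 28 + 3*1 = 28 + 3 = 31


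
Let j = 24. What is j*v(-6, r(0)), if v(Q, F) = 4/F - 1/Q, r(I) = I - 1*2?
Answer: -44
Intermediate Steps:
r(I) = -2 + I (r(I) = I - 2 = -2 + I)
v(Q, F) = -1/Q + 4/F
j*v(-6, r(0)) = 24*(-1/(-6) + 4/(-2 + 0)) = 24*(-1*(-1/6) + 4/(-2)) = 24*(1/6 + 4*(-1/2)) = 24*(1/6 - 2) = 24*(-11/6) = -44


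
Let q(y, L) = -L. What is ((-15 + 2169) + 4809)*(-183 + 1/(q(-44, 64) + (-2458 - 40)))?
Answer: -1088193887/854 ≈ -1.2742e+6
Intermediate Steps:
((-15 + 2169) + 4809)*(-183 + 1/(q(-44, 64) + (-2458 - 40))) = ((-15 + 2169) + 4809)*(-183 + 1/(-1*64 + (-2458 - 40))) = (2154 + 4809)*(-183 + 1/(-64 - 2498)) = 6963*(-183 + 1/(-2562)) = 6963*(-183 - 1/2562) = 6963*(-468847/2562) = -1088193887/854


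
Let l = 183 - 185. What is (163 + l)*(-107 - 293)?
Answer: -64400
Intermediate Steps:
l = -2
(163 + l)*(-107 - 293) = (163 - 2)*(-107 - 293) = 161*(-400) = -64400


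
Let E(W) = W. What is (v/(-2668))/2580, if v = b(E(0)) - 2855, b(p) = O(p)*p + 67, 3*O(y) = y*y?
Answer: 697/1720860 ≈ 0.00040503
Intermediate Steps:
O(y) = y²/3 (O(y) = (y*y)/3 = y²/3)
b(p) = 67 + p³/3 (b(p) = (p²/3)*p + 67 = p³/3 + 67 = 67 + p³/3)
v = -2788 (v = (67 + (⅓)*0³) - 2855 = (67 + (⅓)*0) - 2855 = (67 + 0) - 2855 = 67 - 2855 = -2788)
(v/(-2668))/2580 = -2788/(-2668)/2580 = -2788*(-1/2668)*(1/2580) = (697/667)*(1/2580) = 697/1720860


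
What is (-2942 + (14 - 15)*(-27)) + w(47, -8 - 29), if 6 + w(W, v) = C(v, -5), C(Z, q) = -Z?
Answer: -2884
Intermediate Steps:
w(W, v) = -6 - v
(-2942 + (14 - 15)*(-27)) + w(47, -8 - 29) = (-2942 + (14 - 15)*(-27)) + (-6 - (-8 - 29)) = (-2942 - 1*(-27)) + (-6 - 1*(-37)) = (-2942 + 27) + (-6 + 37) = -2915 + 31 = -2884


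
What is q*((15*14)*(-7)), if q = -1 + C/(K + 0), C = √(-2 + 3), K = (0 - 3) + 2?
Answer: 2940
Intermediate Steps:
K = -1 (K = -3 + 2 = -1)
C = 1 (C = √1 = 1)
q = -2 (q = -1 + 1/(-1 + 0) = -1 + 1/(-1) = -1 - 1*1 = -1 - 1 = -2)
q*((15*14)*(-7)) = -2*15*14*(-7) = -420*(-7) = -2*(-1470) = 2940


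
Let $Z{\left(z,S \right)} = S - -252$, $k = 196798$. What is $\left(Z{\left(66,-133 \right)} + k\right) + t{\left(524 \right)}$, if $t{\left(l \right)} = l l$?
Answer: $471493$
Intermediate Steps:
$t{\left(l \right)} = l^{2}$
$Z{\left(z,S \right)} = 252 + S$ ($Z{\left(z,S \right)} = S + 252 = 252 + S$)
$\left(Z{\left(66,-133 \right)} + k\right) + t{\left(524 \right)} = \left(\left(252 - 133\right) + 196798\right) + 524^{2} = \left(119 + 196798\right) + 274576 = 196917 + 274576 = 471493$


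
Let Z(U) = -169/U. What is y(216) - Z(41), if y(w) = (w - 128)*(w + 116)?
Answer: 1198025/41 ≈ 29220.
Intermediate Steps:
y(w) = (-128 + w)*(116 + w)
y(216) - Z(41) = (-14848 + 216² - 12*216) - (-169)/41 = (-14848 + 46656 - 2592) - (-169)/41 = 29216 - 1*(-169/41) = 29216 + 169/41 = 1198025/41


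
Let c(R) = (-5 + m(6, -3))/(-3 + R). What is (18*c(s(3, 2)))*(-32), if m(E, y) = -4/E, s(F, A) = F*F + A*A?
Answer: 1632/5 ≈ 326.40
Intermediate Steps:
s(F, A) = A² + F² (s(F, A) = F² + A² = A² + F²)
c(R) = -17/(3*(-3 + R)) (c(R) = (-5 - 4/6)/(-3 + R) = (-5 - 4*⅙)/(-3 + R) = (-5 - ⅔)/(-3 + R) = -17/(3*(-3 + R)))
(18*c(s(3, 2)))*(-32) = (18*(-17/(-9 + 3*(2² + 3²))))*(-32) = (18*(-17/(-9 + 3*(4 + 9))))*(-32) = (18*(-17/(-9 + 3*13)))*(-32) = (18*(-17/(-9 + 39)))*(-32) = (18*(-17/30))*(-32) = -51/5*(-32) = 1632/5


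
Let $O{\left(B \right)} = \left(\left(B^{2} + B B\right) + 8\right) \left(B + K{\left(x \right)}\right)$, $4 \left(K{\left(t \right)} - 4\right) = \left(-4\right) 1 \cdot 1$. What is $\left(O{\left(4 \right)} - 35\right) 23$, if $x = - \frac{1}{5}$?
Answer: $5635$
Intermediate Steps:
$x = - \frac{1}{5}$ ($x = \left(-1\right) \frac{1}{5} = - \frac{1}{5} \approx -0.2$)
$K{\left(t \right)} = 3$ ($K{\left(t \right)} = 4 + \frac{\left(-4\right) 1 \cdot 1}{4} = 4 + \frac{\left(-4\right) 1}{4} = 4 + \frac{1}{4} \left(-4\right) = 4 - 1 = 3$)
$O{\left(B \right)} = \left(3 + B\right) \left(8 + 2 B^{2}\right)$ ($O{\left(B \right)} = \left(\left(B^{2} + B B\right) + 8\right) \left(B + 3\right) = \left(\left(B^{2} + B^{2}\right) + 8\right) \left(3 + B\right) = \left(2 B^{2} + 8\right) \left(3 + B\right) = \left(8 + 2 B^{2}\right) \left(3 + B\right) = \left(3 + B\right) \left(8 + 2 B^{2}\right)$)
$\left(O{\left(4 \right)} - 35\right) 23 = \left(\left(24 + 2 \cdot 4^{3} + 6 \cdot 4^{2} + 8 \cdot 4\right) - 35\right) 23 = \left(\left(24 + 2 \cdot 64 + 6 \cdot 16 + 32\right) - 35\right) 23 = \left(\left(24 + 128 + 96 + 32\right) - 35\right) 23 = \left(280 - 35\right) 23 = 245 \cdot 23 = 5635$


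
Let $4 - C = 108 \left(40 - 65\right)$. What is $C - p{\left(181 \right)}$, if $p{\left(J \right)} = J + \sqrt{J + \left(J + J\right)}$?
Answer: $2523 - \sqrt{543} \approx 2499.7$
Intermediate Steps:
$C = 2704$ ($C = 4 - 108 \left(40 - 65\right) = 4 - 108 \left(-25\right) = 4 - -2700 = 4 + 2700 = 2704$)
$p{\left(J \right)} = J + \sqrt{3} \sqrt{J}$ ($p{\left(J \right)} = J + \sqrt{J + 2 J} = J + \sqrt{3 J} = J + \sqrt{3} \sqrt{J}$)
$C - p{\left(181 \right)} = 2704 - \left(181 + \sqrt{3} \sqrt{181}\right) = 2704 - \left(181 + \sqrt{543}\right) = 2523 - \sqrt{543}$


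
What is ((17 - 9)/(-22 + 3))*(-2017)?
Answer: 16136/19 ≈ 849.26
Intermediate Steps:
((17 - 9)/(-22 + 3))*(-2017) = (8/(-19))*(-2017) = (8*(-1/19))*(-2017) = -8/19*(-2017) = 16136/19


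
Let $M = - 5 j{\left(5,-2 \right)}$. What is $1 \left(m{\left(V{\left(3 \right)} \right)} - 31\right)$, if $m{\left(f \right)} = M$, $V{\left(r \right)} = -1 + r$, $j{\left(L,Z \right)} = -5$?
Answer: $-6$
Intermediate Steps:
$M = 25$ ($M = \left(-5\right) \left(-5\right) = 25$)
$m{\left(f \right)} = 25$
$1 \left(m{\left(V{\left(3 \right)} \right)} - 31\right) = 1 \left(25 - 31\right) = 1 \left(-6\right) = -6$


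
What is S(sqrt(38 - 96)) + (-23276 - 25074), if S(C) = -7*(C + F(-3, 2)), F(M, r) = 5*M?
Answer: -48245 - 7*I*sqrt(58) ≈ -48245.0 - 53.31*I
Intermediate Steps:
S(C) = 105 - 7*C (S(C) = -7*(C + 5*(-3)) = -7*(C - 15) = -7*(-15 + C) = 105 - 7*C)
S(sqrt(38 - 96)) + (-23276 - 25074) = (105 - 7*sqrt(38 - 96)) + (-23276 - 25074) = (105 - 7*I*sqrt(58)) - 48350 = -48245 - 7*I*sqrt(58)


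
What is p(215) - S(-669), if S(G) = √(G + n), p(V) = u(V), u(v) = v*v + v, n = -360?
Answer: 46440 - 7*I*√21 ≈ 46440.0 - 32.078*I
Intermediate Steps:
u(v) = v + v² (u(v) = v² + v = v + v²)
p(V) = V*(1 + V)
S(G) = √(-360 + G) (S(G) = √(G - 360) = √(-360 + G))
p(215) - S(-669) = 215*(1 + 215) - √(-360 - 669) = 215*216 - √(-1029) = 46440 - 7*I*√21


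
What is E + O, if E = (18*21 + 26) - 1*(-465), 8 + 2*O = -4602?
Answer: -1436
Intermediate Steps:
O = -2305 (O = -4 + (½)*(-4602) = -4 - 2301 = -2305)
E = 869 (E = (378 + 26) + 465 = 404 + 465 = 869)
E + O = 869 - 2305 = -1436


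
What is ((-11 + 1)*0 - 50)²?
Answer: 2500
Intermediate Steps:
((-11 + 1)*0 - 50)² = (-10*0 - 50)² = (0 - 50)² = (-50)² = 2500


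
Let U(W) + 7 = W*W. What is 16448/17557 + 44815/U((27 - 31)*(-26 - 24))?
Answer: 1444621819/702157101 ≈ 2.0574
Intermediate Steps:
U(W) = -7 + W² (U(W) = -7 + W*W = -7 + W²)
16448/17557 + 44815/U((27 - 31)*(-26 - 24)) = 16448/17557 + 44815/(-7 + ((27 - 31)*(-26 - 24))²) = 16448*(1/17557) + 44815/(-7 + (-4*(-50))²) = 16448/17557 + 44815/(-7 + 200²) = 16448/17557 + 44815/(-7 + 40000) = 16448/17557 + 44815/39993 = 1444621819/702157101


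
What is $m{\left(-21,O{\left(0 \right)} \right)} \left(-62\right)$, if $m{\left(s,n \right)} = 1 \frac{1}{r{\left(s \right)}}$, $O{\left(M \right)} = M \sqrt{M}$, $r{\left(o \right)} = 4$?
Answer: $- \frac{31}{2} \approx -15.5$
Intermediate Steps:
$O{\left(M \right)} = M^{\frac{3}{2}}$
$m{\left(s,n \right)} = \frac{1}{4}$ ($m{\left(s,n \right)} = 1 \cdot \frac{1}{4} = \frac{1}{4}$)
$m{\left(-21,O{\left(0 \right)} \right)} \left(-62\right) = \frac{1}{4} \left(-62\right) = - \frac{31}{2}$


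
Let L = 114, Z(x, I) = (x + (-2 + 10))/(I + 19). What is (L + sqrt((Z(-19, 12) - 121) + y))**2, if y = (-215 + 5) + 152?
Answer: 397316/31 + 456*I*sqrt(43090)/31 ≈ 12817.0 + 3053.5*I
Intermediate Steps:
y = -58 (y = -210 + 152 = -58)
Z(x, I) = (8 + x)/(19 + I) (Z(x, I) = (x + 8)/(19 + I) = (8 + x)/(19 + I))
(L + sqrt((Z(-19, 12) - 121) + y))**2 = (114 + sqrt(((8 - 19)/(19 + 12) - 121) - 58))**2 = (114 + sqrt((-11/31 - 121) - 58))**2 = (114 + sqrt(-3762/31 - 58))**2 = (114 + sqrt(-5560/31))**2 = (114 + 2*I*sqrt(43090)/31)**2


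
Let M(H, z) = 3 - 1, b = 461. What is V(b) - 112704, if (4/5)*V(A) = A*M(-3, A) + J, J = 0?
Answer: -223103/2 ≈ -1.1155e+5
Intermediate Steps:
M(H, z) = 2
V(A) = 5*A/2 (V(A) = 5*(A*2 + 0)/4 = 5*(2*A + 0)/4 = 5*(2*A)/4 = 5*A/2)
V(b) - 112704 = (5/2)*461 - 112704 = 2305/2 - 112704 = -223103/2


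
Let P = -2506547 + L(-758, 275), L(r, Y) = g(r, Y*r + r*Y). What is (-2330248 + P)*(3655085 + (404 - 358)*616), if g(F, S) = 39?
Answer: -17815808622276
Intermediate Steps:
L(r, Y) = 39
P = -2506508 (P = -2506547 + 39 = -2506508)
(-2330248 + P)*(3655085 + (404 - 358)*616) = (-2330248 - 2506508)*(3655085 + (404 - 358)*616) = -4836756*(3655085 + 46*616) = -4836756*(3655085 + 28336) = -4836756*3683421 = -17815808622276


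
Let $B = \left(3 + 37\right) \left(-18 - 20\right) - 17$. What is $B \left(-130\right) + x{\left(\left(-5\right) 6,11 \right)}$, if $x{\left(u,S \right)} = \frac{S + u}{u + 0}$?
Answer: $\frac{5994319}{30} \approx 1.9981 \cdot 10^{5}$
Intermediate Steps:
$x{\left(u,S \right)} = \frac{S + u}{u}$
$B = -1537$ ($B = 40 \left(-38\right) - 17 = -1520 - 17 = -1537$)
$B \left(-130\right) + x{\left(\left(-5\right) 6,11 \right)} = \left(-1537\right) \left(-130\right) + \frac{11 - 30}{\left(-5\right) 6} = 199810 + \frac{11 - 30}{-30} = 199810 - - \frac{19}{30} = 199810 + \frac{19}{30} = \frac{5994319}{30}$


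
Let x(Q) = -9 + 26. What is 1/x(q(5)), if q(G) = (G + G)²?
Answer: 1/17 ≈ 0.058824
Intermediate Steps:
q(G) = 4*G² (q(G) = (2*G)² = 4*G²)
x(Q) = 17
1/x(q(5)) = 1/17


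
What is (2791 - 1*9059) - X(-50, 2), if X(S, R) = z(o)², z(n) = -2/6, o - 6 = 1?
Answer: -56413/9 ≈ -6268.1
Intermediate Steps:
o = 7 (o = 6 + 1 = 7)
z(n) = -⅓ (z(n) = -2*⅙ = -⅓)
X(S, R) = ⅑ (X(S, R) = (-⅓)² = ⅑)
(2791 - 1*9059) - X(-50, 2) = (2791 - 1*9059) - 1*⅑ = (2791 - 9059) - ⅑ = -6268 - ⅑ = -56413/9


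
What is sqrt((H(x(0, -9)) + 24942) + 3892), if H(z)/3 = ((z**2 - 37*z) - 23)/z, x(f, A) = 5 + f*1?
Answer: sqrt(718105)/5 ≈ 169.48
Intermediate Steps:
x(f, A) = 5 + f
H(z) = 3*(-23 + z**2 - 37*z)/z (H(z) = 3*(((z**2 - 37*z) - 23)/z) = 3*((-23 + z**2 - 37*z)/z) = 3*(-23 + z**2 - 37*z)/z)
sqrt((H(x(0, -9)) + 24942) + 3892) = sqrt(((-111 - 69/(5 + 0) + 3*(5 + 0)) + 24942) + 3892) = sqrt(((-111 - 69/5 + 3*5) + 24942) + 3892) = sqrt(((-111 - 69*1/5 + 15) + 24942) + 3892) = sqrt(((-111 - 69/5 + 15) + 24942) + 3892) = sqrt((-549/5 + 24942) + 3892) = sqrt(124161/5 + 3892) = sqrt(143621/5) = sqrt(718105)/5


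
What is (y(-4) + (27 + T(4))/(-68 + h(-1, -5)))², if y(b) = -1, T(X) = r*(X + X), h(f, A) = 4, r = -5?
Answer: 2601/4096 ≈ 0.63501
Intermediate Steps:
T(X) = -10*X (T(X) = -5*(X + X) = -10*X)
(y(-4) + (27 + T(4))/(-68 + h(-1, -5)))² = (-1 + (27 - 10*4)/(-68 + 4))² = (-1 + (27 - 40)/(-64))² = (-1 - 13*(-1/64))² = (-1 + 13/64)² = (-51/64)² = 2601/4096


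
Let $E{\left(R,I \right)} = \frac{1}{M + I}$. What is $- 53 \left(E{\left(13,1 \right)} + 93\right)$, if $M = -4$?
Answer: $- \frac{14734}{3} \approx -4911.3$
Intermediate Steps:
$E{\left(R,I \right)} = \frac{1}{-4 + I}$
$- 53 \left(E{\left(13,1 \right)} + 93\right) = - 53 \left(\frac{1}{-4 + 1} + 93\right) = - 53 \left(\frac{1}{-3} + 93\right) = - 53 \left(- \frac{1}{3} + 93\right) = \left(-53\right) \frac{278}{3} = - \frac{14734}{3}$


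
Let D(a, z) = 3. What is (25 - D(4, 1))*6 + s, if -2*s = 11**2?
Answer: 143/2 ≈ 71.500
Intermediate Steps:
s = -121/2 (s = -1/2*11**2 = -1/2*121 = -121/2 ≈ -60.500)
(25 - D(4, 1))*6 + s = (25 - 1*3)*6 - 121/2 = (25 - 3)*6 - 121/2 = 22*6 - 121/2 = 132 - 121/2 = 143/2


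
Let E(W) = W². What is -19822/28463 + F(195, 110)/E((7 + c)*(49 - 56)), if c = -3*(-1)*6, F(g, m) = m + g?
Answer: -119673507/174335875 ≈ -0.68645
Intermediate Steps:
F(g, m) = g + m
c = 18 (c = 3*6 = 18)
-19822/28463 + F(195, 110)/E((7 + c)*(49 - 56)) = -19822/28463 + (195 + 110)/(((7 + 18)*(49 - 56))²) = -19822*1/28463 + 305/((25*(-7))²) = -19822/28463 + 305/((-175)²) = -19822/28463 + 305/30625 = -19822/28463 + 305*(1/30625) = -19822/28463 + 61/6125 = -119673507/174335875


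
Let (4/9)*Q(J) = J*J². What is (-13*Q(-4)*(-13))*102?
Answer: -2482272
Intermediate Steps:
Q(J) = 9*J³/4 (Q(J) = 9*(J*J²)/4 = 9*J³/4)
(-13*Q(-4)*(-13))*102 = (-117*(-4)³/4*(-13))*102 = (-117*(-64)/4*(-13))*102 = (-13*(-144)*(-13))*102 = (1872*(-13))*102 = -24336*102 = -2482272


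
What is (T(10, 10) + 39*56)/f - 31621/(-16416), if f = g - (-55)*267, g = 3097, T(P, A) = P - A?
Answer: 299068583/145954656 ≈ 2.0490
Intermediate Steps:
f = 17782 (f = 3097 - (-55)*267 = 3097 - 1*(-14685) = 3097 + 14685 = 17782)
(T(10, 10) + 39*56)/f - 31621/(-16416) = ((10 - 1*10) + 39*56)/17782 - 31621/(-16416) = ((10 - 10) + 2184)*(1/17782) - 31621*(-1/16416) = (0 + 2184)*(1/17782) + 31621/16416 = 2184*(1/17782) + 31621/16416 = 1092/8891 + 31621/16416 = 299068583/145954656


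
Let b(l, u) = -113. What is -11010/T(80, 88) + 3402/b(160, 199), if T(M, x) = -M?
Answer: 97197/904 ≈ 107.52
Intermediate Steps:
-11010/T(80, 88) + 3402/b(160, 199) = -11010/((-1*80)) + 3402/(-113) = -11010/(-80) + 3402*(-1/113) = -11010*(-1/80) - 3402/113 = 1101/8 - 3402/113 = 97197/904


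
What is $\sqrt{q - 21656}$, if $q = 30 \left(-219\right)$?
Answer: $i \sqrt{28226} \approx 168.01 i$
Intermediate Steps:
$q = -6570$
$\sqrt{q - 21656} = \sqrt{-6570 - 21656} = \sqrt{-28226} = i \sqrt{28226}$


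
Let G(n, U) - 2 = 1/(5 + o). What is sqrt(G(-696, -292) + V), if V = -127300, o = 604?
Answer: I*sqrt(47212408929)/609 ≈ 356.79*I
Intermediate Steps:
G(n, U) = 1219/609 (G(n, U) = 2 + 1/(5 + 604) = 2 + 1/609 = 1219/609)
sqrt(G(-696, -292) + V) = sqrt(1219/609 - 127300) = sqrt(-77524481/609) = I*sqrt(47212408929)/609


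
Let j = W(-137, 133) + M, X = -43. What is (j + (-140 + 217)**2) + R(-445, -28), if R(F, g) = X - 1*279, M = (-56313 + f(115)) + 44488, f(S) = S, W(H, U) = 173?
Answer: -5930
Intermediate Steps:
M = -11710 (M = (-56313 + 115) + 44488 = -56198 + 44488 = -11710)
R(F, g) = -322 (R(F, g) = -43 - 1*279 = -43 - 279 = -322)
j = -11537 (j = 173 - 11710 = -11537)
(j + (-140 + 217)**2) + R(-445, -28) = (-11537 + (-140 + 217)**2) - 322 = (-11537 + 77**2) - 322 = (-11537 + 5929) - 322 = -5608 - 322 = -5930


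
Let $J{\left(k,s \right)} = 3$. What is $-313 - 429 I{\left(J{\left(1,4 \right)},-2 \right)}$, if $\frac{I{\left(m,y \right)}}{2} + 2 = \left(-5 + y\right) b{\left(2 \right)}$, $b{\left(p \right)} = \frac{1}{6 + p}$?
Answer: $\frac{8615}{4} \approx 2153.8$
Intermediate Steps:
$I{\left(m,y \right)} = - \frac{21}{4} + \frac{y}{4}$ ($I{\left(m,y \right)} = -4 + 2 \frac{-5 + y}{6 + 2} = -4 + 2 \frac{-5 + y}{8} = -4 + 2 \left(-5 + y\right) \frac{1}{8} = -4 + 2 \left(- \frac{5}{8} + \frac{y}{8}\right) = -4 + \left(- \frac{5}{4} + \frac{y}{4}\right) = - \frac{21}{4} + \frac{y}{4}$)
$-313 - 429 I{\left(J{\left(1,4 \right)},-2 \right)} = -313 - 429 \left(- \frac{21}{4} + \frac{1}{4} \left(-2\right)\right) = -313 - 429 \left(- \frac{21}{4} - \frac{1}{2}\right) = -313 - - \frac{9867}{4} = -313 + \frac{9867}{4} = \frac{8615}{4}$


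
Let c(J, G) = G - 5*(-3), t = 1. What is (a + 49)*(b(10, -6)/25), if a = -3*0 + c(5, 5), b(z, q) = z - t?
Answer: 621/25 ≈ 24.840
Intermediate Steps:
c(J, G) = 15 + G (c(J, G) = G + 15 = 15 + G)
b(z, q) = -1 + z (b(z, q) = z - 1*1 = z - 1 = -1 + z)
a = 20 (a = -3*0 + (15 + 5) = -1*0 + 20 = 0 + 20 = 20)
(a + 49)*(b(10, -6)/25) = (20 + 49)*((-1 + 10)/25) = 69*(9*(1/25)) = 69*(9/25) = 621/25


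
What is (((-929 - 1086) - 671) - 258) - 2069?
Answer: -5013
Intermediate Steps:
(((-929 - 1086) - 671) - 258) - 2069 = ((-2015 - 671) - 258) - 2069 = (-2686 - 258) - 2069 = -2944 - 2069 = -5013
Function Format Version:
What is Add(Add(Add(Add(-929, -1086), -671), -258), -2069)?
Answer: -5013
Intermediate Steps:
Add(Add(Add(Add(-929, -1086), -671), -258), -2069) = Add(Add(Add(-2015, -671), -258), -2069) = Add(Add(-2686, -258), -2069) = Add(-2944, -2069) = -5013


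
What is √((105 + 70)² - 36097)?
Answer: 12*I*√38 ≈ 73.973*I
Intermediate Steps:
√((105 + 70)² - 36097) = √(175² - 36097) = √(30625 - 36097) = √(-5472) = 12*I*√38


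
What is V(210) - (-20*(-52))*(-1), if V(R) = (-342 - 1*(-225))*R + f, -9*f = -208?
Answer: -211562/9 ≈ -23507.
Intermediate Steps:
f = 208/9 (f = -⅑*(-208) = 208/9 ≈ 23.111)
V(R) = 208/9 - 117*R (V(R) = (-342 - 1*(-225))*R + 208/9 = (-342 + 225)*R + 208/9 = -117*R + 208/9 = 208/9 - 117*R)
V(210) - (-20*(-52))*(-1) = (208/9 - 117*210) - (-20*(-52))*(-1) = (208/9 - 24570) - 1040*(-1) = -220922/9 - 1*(-1040) = -220922/9 + 1040 = -211562/9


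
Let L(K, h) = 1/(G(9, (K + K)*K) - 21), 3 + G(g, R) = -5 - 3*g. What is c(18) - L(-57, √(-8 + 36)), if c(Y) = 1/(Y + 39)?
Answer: 113/3192 ≈ 0.035401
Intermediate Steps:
c(Y) = 1/(39 + Y)
G(g, R) = -8 - 3*g (G(g, R) = -3 + (-5 - 3*g) = -8 - 3*g)
L(K, h) = -1/56 (L(K, h) = 1/((-8 - 3*9) - 21) = 1/((-8 - 27) - 21) = 1/(-35 - 21) = 1/(-56) = -1/56)
c(18) - L(-57, √(-8 + 36)) = 1/(39 + 18) - 1*(-1/56) = 1/57 + 1/56 = 113/3192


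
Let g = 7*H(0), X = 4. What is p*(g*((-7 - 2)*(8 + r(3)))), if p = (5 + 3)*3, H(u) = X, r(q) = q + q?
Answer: -84672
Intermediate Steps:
r(q) = 2*q
H(u) = 4
g = 28 (g = 7*4 = 28)
p = 24 (p = 8*3 = 24)
p*(g*((-7 - 2)*(8 + r(3)))) = 24*(28*((-7 - 2)*(8 + 2*3))) = 24*(28*(-9*(8 + 6))) = 24*(28*(-9*14)) = 24*(28*(-126)) = 24*(-3528) = -84672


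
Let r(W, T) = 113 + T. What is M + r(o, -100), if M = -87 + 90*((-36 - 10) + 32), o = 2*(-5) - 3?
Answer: -1334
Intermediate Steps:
o = -13 (o = -10 - 3 = -13)
M = -1347 (M = -87 + 90*(-46 + 32) = -87 + 90*(-14) = -87 - 1260 = -1347)
M + r(o, -100) = -1347 + (113 - 100) = -1347 + 13 = -1334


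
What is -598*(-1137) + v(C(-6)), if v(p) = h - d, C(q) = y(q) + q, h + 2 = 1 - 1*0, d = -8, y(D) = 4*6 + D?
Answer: 679933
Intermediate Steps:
y(D) = 24 + D
h = -1 (h = -2 + (1 - 1*0) = -2 + (1 + 0) = -2 + 1 = -1)
C(q) = 24 + 2*q (C(q) = (24 + q) + q = 24 + 2*q)
v(p) = 7 (v(p) = -1 - 1*(-8) = -1 + 8 = 7)
-598*(-1137) + v(C(-6)) = -598*(-1137) + 7 = 679926 + 7 = 679933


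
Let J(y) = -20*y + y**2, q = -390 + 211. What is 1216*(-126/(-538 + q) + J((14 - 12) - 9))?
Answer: 54979008/239 ≈ 2.3004e+5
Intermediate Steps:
q = -179
J(y) = y**2 - 20*y
1216*(-126/(-538 + q) + J((14 - 12) - 9)) = 1216*(-126/(-538 - 179) + ((14 - 12) - 9)*(-20 + ((14 - 12) - 9))) = 1216*(-126/(-717) + (2 - 9)*(-20 + (2 - 9))) = 1216*(-126*(-1/717) - 7*(-20 - 7)) = 1216*(42/239 - 7*(-27)) = 1216*(42/239 + 189) = 1216*(45213/239) = 54979008/239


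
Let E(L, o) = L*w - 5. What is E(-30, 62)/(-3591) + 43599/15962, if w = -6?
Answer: 21967237/8188506 ≈ 2.6827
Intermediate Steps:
E(L, o) = -5 - 6*L (E(L, o) = L*(-6) - 5 = -6*L - 5 = -5 - 6*L)
E(-30, 62)/(-3591) + 43599/15962 = (-5 - 6*(-30))/(-3591) + 43599/15962 = (-5 + 180)*(-1/3591) + 43599*(1/15962) = 175*(-1/3591) + 43599/15962 = -25/513 + 43599/15962 = 21967237/8188506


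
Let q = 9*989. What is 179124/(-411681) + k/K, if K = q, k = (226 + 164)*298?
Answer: 5139020344/407152509 ≈ 12.622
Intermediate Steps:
k = 116220 (k = 390*298 = 116220)
q = 8901
K = 8901
179124/(-411681) + k/K = 179124/(-411681) + 116220/8901 = 179124*(-1/411681) + 116220*(1/8901) = -59708/137227 + 38740/2967 = 5139020344/407152509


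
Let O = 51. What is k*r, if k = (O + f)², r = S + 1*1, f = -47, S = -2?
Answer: -16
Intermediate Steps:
r = -1 (r = -2 + 1*1 = -2 + 1 = -1)
k = 16 (k = (51 - 47)² = 4² = 16)
k*r = 16*(-1) = -16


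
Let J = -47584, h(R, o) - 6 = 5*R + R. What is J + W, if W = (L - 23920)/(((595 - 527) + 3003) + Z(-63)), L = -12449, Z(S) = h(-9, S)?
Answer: -143882801/3023 ≈ -47596.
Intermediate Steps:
h(R, o) = 6 + 6*R (h(R, o) = 6 + (5*R + R) = 6 + 6*R)
Z(S) = -48 (Z(S) = 6 + 6*(-9) = 6 - 54 = -48)
W = -36369/3023 (W = (-12449 - 23920)/(((595 - 527) + 3003) - 48) = -36369/((68 + 3003) - 48) = -36369/(3071 - 48) = -36369/3023 ≈ -12.031)
J + W = -47584 - 36369/3023 = -143882801/3023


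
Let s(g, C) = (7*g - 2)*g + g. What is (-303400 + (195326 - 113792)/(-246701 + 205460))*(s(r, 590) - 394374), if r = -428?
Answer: -3705156312970476/13747 ≈ -2.6952e+11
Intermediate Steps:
s(g, C) = g + g*(-2 + 7*g) (s(g, C) = (-2 + 7*g)*g + g = g*(-2 + 7*g) + g = g + g*(-2 + 7*g))
(-303400 + (195326 - 113792)/(-246701 + 205460))*(s(r, 590) - 394374) = (-303400 + (195326 - 113792)/(-246701 + 205460))*(-428*(-1 + 7*(-428)) - 394374) = (-303400 + 81534/(-41241))*(-428*(-1 - 2996) - 394374) = (-303400 + 81534*(-1/41241))*(-428*(-2997) - 394374) = (-303400 - 27178/13747)*(1282716 - 394374) = -4170866978/13747*888342 = -3705156312970476/13747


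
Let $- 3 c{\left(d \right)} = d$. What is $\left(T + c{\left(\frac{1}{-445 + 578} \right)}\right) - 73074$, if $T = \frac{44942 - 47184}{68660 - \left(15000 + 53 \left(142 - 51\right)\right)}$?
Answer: $- \frac{474639401219}{6495321} \approx -73074.0$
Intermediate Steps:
$c{\left(d \right)} = - \frac{d}{3}$
$T = - \frac{2242}{48837}$ ($T = - \frac{2242}{68660 - 19823} = - \frac{2242}{48837} \approx -0.045908$)
$\left(T + c{\left(\frac{1}{-445 + 578} \right)}\right) - 73074 = \left(- \frac{2242}{48837} - \frac{1}{3 \left(-445 + 578\right)}\right) - 73074 = \left(- \frac{2242}{48837} - \frac{1}{3 \cdot 133}\right) - 73074 = \left(- \frac{2242}{48837} - \frac{1}{399}\right) - 73074 = - \frac{314465}{6495321} - 73074 = - \frac{474639401219}{6495321}$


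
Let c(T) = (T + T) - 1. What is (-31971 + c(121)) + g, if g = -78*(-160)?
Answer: -19250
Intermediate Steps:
c(T) = -1 + 2*T (c(T) = 2*T - 1 = -1 + 2*T)
g = 12480
(-31971 + c(121)) + g = (-31971 + (-1 + 2*121)) + 12480 = (-31971 + (-1 + 242)) + 12480 = (-31971 + 241) + 12480 = -31730 + 12480 = -19250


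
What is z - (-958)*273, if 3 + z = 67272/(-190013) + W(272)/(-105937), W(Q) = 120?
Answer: 5264456840058687/20129407181 ≈ 2.6153e+5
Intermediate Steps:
z = -67537616967/20129407181 (z = -3 + (67272/(-190013) + 120/(-105937)) = -3 + (67272*(-1/190013) + 120*(-1/105937)) = -3 + (-67272/190013 - 120/105937) = -3 - 7149395424/20129407181 = -67537616967/20129407181 ≈ -3.3552)
z - (-958)*273 = -67537616967/20129407181 - (-958)*273 = -67537616967/20129407181 - 1*(-261534) = -67537616967/20129407181 + 261534 = 5264456840058687/20129407181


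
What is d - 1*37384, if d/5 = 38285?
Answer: 154041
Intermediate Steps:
d = 191425 (d = 5*38285 = 191425)
d - 1*37384 = 191425 - 1*37384 = 191425 - 37384 = 154041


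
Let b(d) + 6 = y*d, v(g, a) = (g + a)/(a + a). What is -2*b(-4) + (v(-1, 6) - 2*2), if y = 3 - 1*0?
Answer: 389/12 ≈ 32.417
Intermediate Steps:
v(g, a) = (a + g)/(2*a) (v(g, a) = (a + g)/((2*a)) = (a + g)*(1/(2*a)) = (a + g)/(2*a))
y = 3 (y = 3 + 0 = 3)
b(d) = -6 + 3*d
-2*b(-4) + (v(-1, 6) - 2*2) = -2*(-6 + 3*(-4)) + ((1/2)*(6 - 1)/6 - 2*2) = -2*(-6 - 12) + ((1/2)*(1/6)*5 - 4) = -2*(-18) + (5/12 - 4) = 36 - 43/12 = 389/12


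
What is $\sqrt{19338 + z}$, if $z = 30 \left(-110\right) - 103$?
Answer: $\sqrt{15935} \approx 126.23$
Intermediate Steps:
$z = -3403$ ($z = -3300 - 103 = -3403$)
$\sqrt{19338 + z} = \sqrt{19338 - 3403} = \sqrt{15935}$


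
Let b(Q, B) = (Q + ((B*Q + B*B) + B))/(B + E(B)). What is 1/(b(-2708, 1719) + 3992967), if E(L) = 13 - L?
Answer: 13/50207491 ≈ 2.5893e-7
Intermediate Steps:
b(Q, B) = B/13 + Q/13 + B²/13 + B*Q/13 (b(Q, B) = (Q + ((B*Q + B*B) + B))/(B + (13 - B)) = (Q + ((B*Q + B²) + B))/13 = (Q + ((B² + B*Q) + B))*(1/13) = (Q + (B + B² + B*Q))*(1/13) = (B + Q + B² + B*Q)*(1/13) = B/13 + Q/13 + B²/13 + B*Q/13)
1/(b(-2708, 1719) + 3992967) = 1/(((1/13)*1719 + (1/13)*(-2708) + (1/13)*1719² + (1/13)*1719*(-2708)) + 3992967) = 1/((1719/13 - 2708/13 + (1/13)*2954961 - 4655052/13) + 3992967) = 1/((1719/13 - 2708/13 + 2954961/13 - 4655052/13) + 3992967) = 1/(-1701080/13 + 3992967) = 1/(50207491/13) = 13/50207491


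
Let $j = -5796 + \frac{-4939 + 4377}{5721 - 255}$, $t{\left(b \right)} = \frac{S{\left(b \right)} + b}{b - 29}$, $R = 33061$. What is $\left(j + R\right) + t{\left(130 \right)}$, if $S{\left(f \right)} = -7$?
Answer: $\frac{7526347523}{276033} \approx 27266.0$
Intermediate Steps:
$t{\left(b \right)} = \frac{-7 + b}{-29 + b}$ ($t{\left(b \right)} = \frac{-7 + b}{b - 29} = \frac{-7 + b}{-29 + b}$)
$j = - \frac{15840749}{2733}$ ($j = -5796 - \frac{562}{5466} = -5796 - \frac{281}{2733} = - \frac{15840749}{2733} \approx -5796.1$)
$\left(j + R\right) + t{\left(130 \right)} = \left(- \frac{15840749}{2733} + 33061\right) + \frac{-7 + 130}{-29 + 130} = \frac{74514964}{2733} + \frac{1}{101} \cdot 123 = \frac{74514964}{2733} + \frac{123}{101} = \frac{7526347523}{276033}$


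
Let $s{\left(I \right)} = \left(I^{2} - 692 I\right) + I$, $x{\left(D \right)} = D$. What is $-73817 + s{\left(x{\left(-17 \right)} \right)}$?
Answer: $-61781$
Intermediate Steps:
$s{\left(I \right)} = I^{2} - 691 I$
$-73817 + s{\left(x{\left(-17 \right)} \right)} = -73817 - 17 \left(-691 - 17\right) = -73817 - -12036 = -73817 + 12036 = -61781$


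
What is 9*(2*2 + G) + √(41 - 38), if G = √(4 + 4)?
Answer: 36 + √3 + 18*√2 ≈ 63.188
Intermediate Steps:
G = 2*√2 (G = √8 = 2*√2 ≈ 2.8284)
9*(2*2 + G) + √(41 - 38) = 9*(2*2 + 2*√2) + √(41 - 38) = 9*(4 + 2*√2) + √3 = (36 + 18*√2) + √3 = 36 + √3 + 18*√2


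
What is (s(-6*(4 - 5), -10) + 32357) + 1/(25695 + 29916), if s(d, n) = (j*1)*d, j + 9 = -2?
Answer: 1795734802/55611 ≈ 32291.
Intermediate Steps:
j = -11 (j = -9 - 2 = -11)
s(d, n) = -11*d (s(d, n) = (-11*1)*d = -11*d)
(s(-6*(4 - 5), -10) + 32357) + 1/(25695 + 29916) = (-(-66)*(4 - 5) + 32357) + 1/(25695 + 29916) = (-(-66)*(-1) + 32357) + 1/55611 = (-11*6 + 32357) + 1/55611 = (-66 + 32357) + 1/55611 = 32291 + 1/55611 = 1795734802/55611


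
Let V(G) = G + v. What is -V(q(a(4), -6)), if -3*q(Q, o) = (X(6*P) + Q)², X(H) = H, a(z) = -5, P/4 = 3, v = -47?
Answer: 4630/3 ≈ 1543.3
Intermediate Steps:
P = 12 (P = 4*3 = 12)
q(Q, o) = -(72 + Q)²/3 (q(Q, o) = -(6*12 + Q)²/3 = -(72 + Q)²/3)
V(G) = -47 + G (V(G) = G - 47 = -47 + G)
-V(q(a(4), -6)) = -(-47 - (72 - 5)²/3) = -(-47 - ⅓*67²) = -(-47 - ⅓*4489) = -(-47 - 4489/3) = -1*(-4630/3) = 4630/3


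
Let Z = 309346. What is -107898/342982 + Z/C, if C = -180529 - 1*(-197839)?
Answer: 26058098848/1484254605 ≈ 17.556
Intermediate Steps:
C = 17310 (C = -180529 + 197839 = 17310)
-107898/342982 + Z/C = -107898/342982 + 309346/17310 = -107898*1/342982 + 309346*(1/17310) = -53949/171491 + 154673/8655 = 26058098848/1484254605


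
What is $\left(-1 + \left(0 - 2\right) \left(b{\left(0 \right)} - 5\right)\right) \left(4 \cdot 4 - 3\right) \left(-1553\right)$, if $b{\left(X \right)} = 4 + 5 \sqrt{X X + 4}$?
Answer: $383591$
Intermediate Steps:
$b{\left(X \right)} = 4 + 5 \sqrt{4 + X^{2}}$ ($b{\left(X \right)} = 4 + 5 \sqrt{X^{2} + 4} = 4 + 5 \sqrt{4 + X^{2}}$)
$\left(-1 + \left(0 - 2\right) \left(b{\left(0 \right)} - 5\right)\right) \left(4 \cdot 4 - 3\right) \left(-1553\right) = \left(-1 + \left(0 - 2\right) \left(\left(4 + 5 \sqrt{4 + 0^{2}}\right) - 5\right)\right) \left(4 \cdot 4 - 3\right) \left(-1553\right) = \left(-1 - 2 \left(\left(4 + 5 \sqrt{4 + 0}\right) - 5\right)\right) \left(16 - 3\right) \left(-1553\right) = \left(-1 - 2 \left(\left(4 + 5 \sqrt{4}\right) - 5\right)\right) 13 \left(-1553\right) = \left(-1 - 2 \left(\left(4 + 5 \cdot 2\right) - 5\right)\right) 13 \left(-1553\right) = \left(-1 - 2 \left(\left(4 + 10\right) - 5\right)\right) 13 \left(-1553\right) = \left(-1 - 2 \left(14 - 5\right)\right) 13 \left(-1553\right) = \left(-1 - 18\right) 13 \left(-1553\right) = \left(-19\right) 13 \left(-1553\right) = \left(-247\right) \left(-1553\right) = 383591$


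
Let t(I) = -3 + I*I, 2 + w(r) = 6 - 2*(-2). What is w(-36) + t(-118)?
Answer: 13929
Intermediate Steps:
w(r) = 8 (w(r) = -2 + (6 - 2*(-2)) = -2 + (6 + 4) = -2 + 10 = 8)
t(I) = -3 + I²
w(-36) + t(-118) = 8 + (-3 + (-118)²) = 8 + (-3 + 13924) = 8 + 13921 = 13929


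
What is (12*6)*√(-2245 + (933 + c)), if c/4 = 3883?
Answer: 432*√395 ≈ 8585.8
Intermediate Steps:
c = 15532 (c = 4*3883 = 15532)
(12*6)*√(-2245 + (933 + c)) = (12*6)*√(-2245 + (933 + 15532)) = 72*√(-2245 + 16465) = 72*√14220 = 72*(6*√395) = 432*√395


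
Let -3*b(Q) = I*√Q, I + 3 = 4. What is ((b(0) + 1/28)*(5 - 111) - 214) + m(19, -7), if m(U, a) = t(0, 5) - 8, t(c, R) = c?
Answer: -3161/14 ≈ -225.79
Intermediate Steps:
I = 1 (I = -3 + 4 = 1)
b(Q) = -√Q/3
m(U, a) = -8 (m(U, a) = 0 - 8 = -8)
((b(0) + 1/28)*(5 - 111) - 214) + m(19, -7) = ((-√0/3 + 1/28)*(5 - 111) - 214) - 8 = ((-⅓*0 + 1/28)*(-106) - 214) - 8 = ((0 + 1/28)*(-106) - 214) - 8 = ((1/28)*(-106) - 214) - 8 = (-53/14 - 214) - 8 = -3049/14 - 8 = -3161/14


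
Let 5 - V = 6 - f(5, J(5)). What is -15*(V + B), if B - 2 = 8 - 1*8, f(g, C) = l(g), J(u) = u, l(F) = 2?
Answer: -45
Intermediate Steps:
f(g, C) = 2
V = 1 (V = 5 - (6 - 1*2) = 5 - (6 - 2) = 5 - 1*4 = 5 - 4 = 1)
B = 2 (B = 2 + (8 - 1*8) = 2 + (8 - 8) = 2 + 0 = 2)
-15*(V + B) = -15*(1 + 2) = -15*3 = -45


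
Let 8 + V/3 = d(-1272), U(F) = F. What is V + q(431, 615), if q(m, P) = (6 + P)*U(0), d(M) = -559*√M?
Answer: -24 - 3354*I*√318 ≈ -24.0 - 59810.0*I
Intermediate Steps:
V = -24 - 3354*I*√318 (V = -24 + 3*(-1118*I*√318) = -24 - 3354*I*√318 ≈ -24.0 - 59810.0*I)
q(m, P) = 0 (q(m, P) = (6 + P)*0 = 0)
V + q(431, 615) = (-24 - 3354*I*√318) + 0 = -24 - 3354*I*√318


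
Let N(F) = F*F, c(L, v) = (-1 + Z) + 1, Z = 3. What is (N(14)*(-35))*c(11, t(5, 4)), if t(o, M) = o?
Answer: -20580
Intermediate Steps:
c(L, v) = 3 (c(L, v) = (-1 + 3) + 1 = 2 + 1 = 3)
N(F) = F**2
(N(14)*(-35))*c(11, t(5, 4)) = (14**2*(-35))*3 = (196*(-35))*3 = -6860*3 = -20580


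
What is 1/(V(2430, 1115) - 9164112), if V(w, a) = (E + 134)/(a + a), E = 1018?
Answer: -1115/10217984304 ≈ -1.0912e-7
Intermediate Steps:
V(w, a) = 576/a (V(w, a) = (1018 + 134)/(a + a) = 1152/((2*a)) = 1152*(1/(2*a)) = 576/a)
1/(V(2430, 1115) - 9164112) = 1/(576/1115 - 9164112) = 1/(-10217984304/1115) = -1115/10217984304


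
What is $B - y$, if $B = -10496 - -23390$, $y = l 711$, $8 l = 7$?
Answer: $\frac{98175}{8} \approx 12272.0$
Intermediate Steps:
$l = \frac{7}{8}$ ($l = \frac{1}{8} \cdot 7 = \frac{7}{8} \approx 0.875$)
$y = \frac{4977}{8}$ ($y = \frac{7}{8} \cdot 711 = \frac{4977}{8} \approx 622.13$)
$B = 12894$ ($B = -10496 + 23390 = 12894$)
$B - y = 12894 - \frac{4977}{8} = \frac{98175}{8}$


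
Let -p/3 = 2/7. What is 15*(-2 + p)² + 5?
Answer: 6245/49 ≈ 127.45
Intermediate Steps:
p = -6/7 ≈ -0.85714
15*(-2 + p)² + 5 = 15*(-2 - 6/7)² + 5 = 15*(-20/7)² + 5 = 15*(400/49) + 5 = 6000/49 + 5 = 6245/49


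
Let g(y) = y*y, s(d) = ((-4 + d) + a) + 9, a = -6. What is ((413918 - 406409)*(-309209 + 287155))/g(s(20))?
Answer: -165603486/361 ≈ -4.5874e+5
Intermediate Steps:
s(d) = -1 + d (s(d) = ((-4 + d) - 6) + 9 = (-10 + d) + 9 = -1 + d)
g(y) = y²
((413918 - 406409)*(-309209 + 287155))/g(s(20)) = ((413918 - 406409)*(-309209 + 287155))/((-1 + 20)²) = (7509*(-22054))/(19²) = -165603486/361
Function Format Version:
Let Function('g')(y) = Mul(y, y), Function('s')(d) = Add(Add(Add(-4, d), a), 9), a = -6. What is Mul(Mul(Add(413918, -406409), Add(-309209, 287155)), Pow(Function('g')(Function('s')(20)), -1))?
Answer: Rational(-165603486, 361) ≈ -4.5874e+5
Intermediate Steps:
Function('s')(d) = Add(-1, d) (Function('s')(d) = Add(Add(Add(-4, d), -6), 9) = Add(Add(-10, d), 9) = Add(-1, d))
Function('g')(y) = Pow(y, 2)
Mul(Mul(Add(413918, -406409), Add(-309209, 287155)), Pow(Function('g')(Function('s')(20)), -1)) = Mul(Mul(Add(413918, -406409), Add(-309209, 287155)), Pow(Pow(Add(-1, 20), 2), -1)) = Mul(Mul(7509, -22054), Pow(Pow(19, 2), -1)) = Mul(-165603486, Pow(361, -1)) = Mul(-165603486, Rational(1, 361)) = Rational(-165603486, 361)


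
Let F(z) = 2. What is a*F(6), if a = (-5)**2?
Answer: 50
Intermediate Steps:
a = 25
a*F(6) = 25*2 = 50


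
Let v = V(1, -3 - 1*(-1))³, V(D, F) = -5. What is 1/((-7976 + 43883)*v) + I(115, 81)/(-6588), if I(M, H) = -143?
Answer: 213943679/9856471500 ≈ 0.021706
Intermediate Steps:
v = -125 (v = (-5)³ = -125)
1/((-7976 + 43883)*v) + I(115, 81)/(-6588) = 1/((-7976 + 43883)*(-125)) - 143/(-6588) = -1/125/35907 - 143*(-1/6588) = (1/35907)*(-1/125) + 143/6588 = -1/4488375 + 143/6588 = 213943679/9856471500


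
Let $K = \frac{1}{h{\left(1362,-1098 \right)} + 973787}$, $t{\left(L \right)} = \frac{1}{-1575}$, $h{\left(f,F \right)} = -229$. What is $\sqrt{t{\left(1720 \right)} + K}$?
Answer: $\frac{i \sqrt{6623972778598}}{102223590} \approx 0.025177 i$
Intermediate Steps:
$t{\left(L \right)} = - \frac{1}{1575}$
$K = \frac{1}{973558}$ ($K = \frac{1}{-229 + 973787} = \frac{1}{973558} \approx 1.0272 \cdot 10^{-6}$)
$\sqrt{t{\left(1720 \right)} + K} = \sqrt{- \frac{1}{1575} + \frac{1}{973558}} = \sqrt{- \frac{971983}{1533353850}} = \frac{i \sqrt{6623972778598}}{102223590}$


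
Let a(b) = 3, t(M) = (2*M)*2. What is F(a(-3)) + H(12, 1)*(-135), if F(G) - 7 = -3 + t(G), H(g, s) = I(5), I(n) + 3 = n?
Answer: -254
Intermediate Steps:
I(n) = -3 + n
H(g, s) = 2 (H(g, s) = -3 + 5 = 2)
t(M) = 4*M
F(G) = 4 + 4*G (F(G) = 7 + (-3 + 4*G) = 4 + 4*G)
F(a(-3)) + H(12, 1)*(-135) = (4 + 4*3) + 2*(-135) = (4 + 12) - 270 = 16 - 270 = -254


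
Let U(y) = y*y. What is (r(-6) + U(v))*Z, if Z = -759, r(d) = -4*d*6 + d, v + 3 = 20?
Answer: -324093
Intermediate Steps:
v = 17 (v = -3 + 20 = 17)
r(d) = -23*d (r(d) = -24*d + d = -23*d)
U(y) = y²
(r(-6) + U(v))*Z = (-23*(-6) + 17²)*(-759) = (138 + 289)*(-759) = 427*(-759) = -324093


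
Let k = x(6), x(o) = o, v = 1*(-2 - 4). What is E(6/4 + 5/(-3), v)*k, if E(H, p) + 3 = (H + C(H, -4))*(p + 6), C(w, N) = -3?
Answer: -18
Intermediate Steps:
v = -6 (v = 1*(-6) = -6)
E(H, p) = -3 + (-3 + H)*(6 + p) (E(H, p) = -3 + (H - 3)*(p + 6) = -3 + (-3 + H)*(6 + p))
k = 6
E(6/4 + 5/(-3), v)*k = (-21 - 3*(-6) + 6*(6/4 + 5/(-3)) + (6/4 + 5/(-3))*(-6))*6 = (-21 + 18 + 6*(6*(¼) + 5*(-⅓)) + (6*(¼) + 5*(-⅓))*(-6))*6 = (-21 + 18 + 6*(3/2 - 5/3) + (3/2 - 5/3)*(-6))*6 = (-21 + 18 + 6*(-⅙) - ⅙*(-6))*6 = (-21 + 18 - 1 + 1)*6 = -3*6 = -18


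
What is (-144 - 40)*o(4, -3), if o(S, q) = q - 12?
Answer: 2760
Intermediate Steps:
o(S, q) = -12 + q
(-144 - 40)*o(4, -3) = (-144 - 40)*(-12 - 3) = -184*(-15) = 2760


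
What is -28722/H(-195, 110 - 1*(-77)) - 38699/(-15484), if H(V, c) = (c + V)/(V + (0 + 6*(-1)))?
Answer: -2793459733/3871 ≈ -7.2164e+5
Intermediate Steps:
H(V, c) = (V + c)/(-6 + V) (H(V, c) = (V + c)/(V + (0 - 6)) = (V + c)/(V - 6) = (V + c)/(-6 + V))
-28722/H(-195, 110 - 1*(-77)) - 38699/(-15484) = -28722*(-6 - 195)/(-195 + (110 - 1*(-77))) - 38699/(-15484) = -28722*(-201/(-195 + (110 + 77))) - 38699*(-1/15484) = -28722*(-201/(-195 + 187)) + 38699/15484 = -28722/((-1/201*(-8))) + 38699/15484 = -28722/8/201 + 38699/15484 = -28722*201/8 + 38699/15484 = -2886561/4 + 38699/15484 = -2793459733/3871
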